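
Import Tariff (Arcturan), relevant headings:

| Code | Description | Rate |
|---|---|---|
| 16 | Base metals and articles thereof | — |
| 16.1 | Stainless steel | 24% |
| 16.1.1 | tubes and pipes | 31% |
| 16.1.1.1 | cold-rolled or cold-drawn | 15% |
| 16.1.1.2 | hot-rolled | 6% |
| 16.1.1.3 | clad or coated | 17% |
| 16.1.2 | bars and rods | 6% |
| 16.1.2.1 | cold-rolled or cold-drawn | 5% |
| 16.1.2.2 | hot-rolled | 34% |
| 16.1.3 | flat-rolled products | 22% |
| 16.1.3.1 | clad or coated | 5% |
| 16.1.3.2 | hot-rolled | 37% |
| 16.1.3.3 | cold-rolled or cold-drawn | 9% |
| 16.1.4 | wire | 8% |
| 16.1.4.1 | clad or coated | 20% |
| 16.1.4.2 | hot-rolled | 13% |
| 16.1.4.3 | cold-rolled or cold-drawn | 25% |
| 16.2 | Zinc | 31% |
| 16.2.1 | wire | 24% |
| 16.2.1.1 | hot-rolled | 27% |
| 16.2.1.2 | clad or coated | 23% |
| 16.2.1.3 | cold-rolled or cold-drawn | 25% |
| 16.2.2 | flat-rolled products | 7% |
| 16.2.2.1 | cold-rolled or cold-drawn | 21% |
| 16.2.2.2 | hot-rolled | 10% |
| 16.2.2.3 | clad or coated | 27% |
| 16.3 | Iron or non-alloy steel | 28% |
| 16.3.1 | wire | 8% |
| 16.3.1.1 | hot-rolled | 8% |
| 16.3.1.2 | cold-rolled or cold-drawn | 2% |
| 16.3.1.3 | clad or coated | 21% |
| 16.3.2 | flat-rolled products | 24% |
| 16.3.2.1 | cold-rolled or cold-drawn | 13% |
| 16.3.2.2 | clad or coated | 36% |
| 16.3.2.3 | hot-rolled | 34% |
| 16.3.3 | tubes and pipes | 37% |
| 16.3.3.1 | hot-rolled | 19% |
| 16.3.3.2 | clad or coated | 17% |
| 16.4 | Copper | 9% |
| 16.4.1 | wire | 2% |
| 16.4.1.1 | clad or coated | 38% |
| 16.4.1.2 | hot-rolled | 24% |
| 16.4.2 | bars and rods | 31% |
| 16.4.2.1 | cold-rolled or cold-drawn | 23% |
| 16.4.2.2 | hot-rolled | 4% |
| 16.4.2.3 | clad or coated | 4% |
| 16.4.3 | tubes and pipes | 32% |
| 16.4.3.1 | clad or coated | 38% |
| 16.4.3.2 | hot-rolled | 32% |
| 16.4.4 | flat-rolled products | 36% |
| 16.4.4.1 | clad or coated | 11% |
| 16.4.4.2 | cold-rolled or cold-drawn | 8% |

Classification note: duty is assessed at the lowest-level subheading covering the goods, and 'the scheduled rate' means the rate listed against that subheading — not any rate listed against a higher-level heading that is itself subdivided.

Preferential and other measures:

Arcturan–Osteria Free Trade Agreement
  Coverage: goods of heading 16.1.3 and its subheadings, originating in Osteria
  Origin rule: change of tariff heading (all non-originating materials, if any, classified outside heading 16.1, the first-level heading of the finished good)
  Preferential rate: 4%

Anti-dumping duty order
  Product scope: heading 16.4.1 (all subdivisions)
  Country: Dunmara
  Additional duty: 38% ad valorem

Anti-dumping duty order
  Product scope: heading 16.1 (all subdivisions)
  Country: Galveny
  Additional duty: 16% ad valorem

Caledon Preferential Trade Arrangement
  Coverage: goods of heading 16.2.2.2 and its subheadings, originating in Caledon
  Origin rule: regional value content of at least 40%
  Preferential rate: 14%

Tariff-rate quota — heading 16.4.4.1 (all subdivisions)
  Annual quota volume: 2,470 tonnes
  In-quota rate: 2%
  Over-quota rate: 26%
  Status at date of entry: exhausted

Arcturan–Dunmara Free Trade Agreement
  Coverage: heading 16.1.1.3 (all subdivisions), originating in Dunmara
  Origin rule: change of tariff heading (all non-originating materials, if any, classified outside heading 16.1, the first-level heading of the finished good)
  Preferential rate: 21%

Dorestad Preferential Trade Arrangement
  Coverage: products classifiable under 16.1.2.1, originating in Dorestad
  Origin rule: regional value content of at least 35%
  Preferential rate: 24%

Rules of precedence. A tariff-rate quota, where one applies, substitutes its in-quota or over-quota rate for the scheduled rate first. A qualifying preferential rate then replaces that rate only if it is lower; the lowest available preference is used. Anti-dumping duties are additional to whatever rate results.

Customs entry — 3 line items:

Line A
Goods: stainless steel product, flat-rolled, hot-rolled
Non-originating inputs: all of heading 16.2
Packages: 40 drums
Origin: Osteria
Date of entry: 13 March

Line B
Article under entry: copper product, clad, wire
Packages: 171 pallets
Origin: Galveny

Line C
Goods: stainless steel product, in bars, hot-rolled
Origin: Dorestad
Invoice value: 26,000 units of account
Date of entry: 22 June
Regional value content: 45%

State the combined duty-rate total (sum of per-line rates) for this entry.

Line A: stainless steel → 16.1; flat-rolled → 16.1.3; hot-rolled → 16.1.3.2. Scheduled 37%. Osteria agreement on 16.1.3: CTH met → 4% available; preferential 4%. → 4%.
Line B: copper → 16.4; wire → 16.4.1; clad → 16.4.1.1. Scheduled 38%. No special measure applies. → 38%.
Line C: stainless steel → 16.1; in bars → 16.1.2; hot-rolled → 16.1.2.2. Scheduled 34%. Dorestad agreement on 16.1.2.1: 16.1.2.2 not covered. → 34%.
Sum: 4% + 38% + 34% = 76%.

76%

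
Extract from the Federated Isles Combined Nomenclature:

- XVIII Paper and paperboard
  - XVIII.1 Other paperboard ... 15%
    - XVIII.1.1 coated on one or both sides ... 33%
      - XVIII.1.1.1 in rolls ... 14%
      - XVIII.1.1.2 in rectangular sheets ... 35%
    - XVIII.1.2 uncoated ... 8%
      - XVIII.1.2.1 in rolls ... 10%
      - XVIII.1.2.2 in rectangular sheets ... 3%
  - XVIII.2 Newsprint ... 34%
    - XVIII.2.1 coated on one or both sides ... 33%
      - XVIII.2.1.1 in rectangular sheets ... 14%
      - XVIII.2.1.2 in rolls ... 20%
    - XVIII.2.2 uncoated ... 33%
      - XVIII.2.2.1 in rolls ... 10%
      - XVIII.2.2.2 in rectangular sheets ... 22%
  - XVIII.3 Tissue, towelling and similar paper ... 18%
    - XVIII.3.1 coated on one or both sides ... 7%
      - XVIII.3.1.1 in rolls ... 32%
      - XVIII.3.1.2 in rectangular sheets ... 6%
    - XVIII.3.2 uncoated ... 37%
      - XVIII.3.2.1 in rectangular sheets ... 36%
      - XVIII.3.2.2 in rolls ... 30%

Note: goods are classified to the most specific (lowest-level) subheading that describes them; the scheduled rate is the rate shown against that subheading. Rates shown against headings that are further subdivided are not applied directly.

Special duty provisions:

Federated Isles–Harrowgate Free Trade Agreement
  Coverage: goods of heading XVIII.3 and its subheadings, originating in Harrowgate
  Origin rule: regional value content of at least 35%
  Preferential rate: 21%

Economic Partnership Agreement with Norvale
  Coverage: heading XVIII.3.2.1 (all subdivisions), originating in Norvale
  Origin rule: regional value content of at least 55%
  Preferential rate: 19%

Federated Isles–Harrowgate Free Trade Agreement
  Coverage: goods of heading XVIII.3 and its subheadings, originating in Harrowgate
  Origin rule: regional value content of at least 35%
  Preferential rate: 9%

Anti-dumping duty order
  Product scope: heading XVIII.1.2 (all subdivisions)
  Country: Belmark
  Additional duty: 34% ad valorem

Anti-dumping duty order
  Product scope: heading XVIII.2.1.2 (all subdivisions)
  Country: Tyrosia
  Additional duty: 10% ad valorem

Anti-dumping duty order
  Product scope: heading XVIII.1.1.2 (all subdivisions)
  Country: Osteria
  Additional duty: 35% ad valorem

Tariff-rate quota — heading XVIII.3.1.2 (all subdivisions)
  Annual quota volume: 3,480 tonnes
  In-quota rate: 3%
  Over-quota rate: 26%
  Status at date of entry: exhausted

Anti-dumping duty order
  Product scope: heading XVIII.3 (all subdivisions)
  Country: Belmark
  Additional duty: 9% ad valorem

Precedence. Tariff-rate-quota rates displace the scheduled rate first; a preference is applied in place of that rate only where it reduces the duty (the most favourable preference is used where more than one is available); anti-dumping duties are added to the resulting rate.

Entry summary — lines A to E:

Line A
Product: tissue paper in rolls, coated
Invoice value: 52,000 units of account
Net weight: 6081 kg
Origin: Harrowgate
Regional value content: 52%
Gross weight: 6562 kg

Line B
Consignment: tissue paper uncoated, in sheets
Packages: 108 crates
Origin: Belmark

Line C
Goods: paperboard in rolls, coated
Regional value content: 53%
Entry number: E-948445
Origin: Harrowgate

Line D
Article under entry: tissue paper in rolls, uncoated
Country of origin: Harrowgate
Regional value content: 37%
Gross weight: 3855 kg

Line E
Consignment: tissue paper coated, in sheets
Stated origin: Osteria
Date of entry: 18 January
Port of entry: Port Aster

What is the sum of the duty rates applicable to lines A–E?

Line A: tissue paper → XVIII.3; coated → XVIII.3.1; in rolls → XVIII.3.1.1. Scheduled 32%. Harrowgate agreement on XVIII.3: RVC ≥ 35% → 21% available; Harrowgate agreement on XVIII.3: RVC ≥ 35% → 9% available; preferential 9%. → 9%.
Line B: tissue paper → XVIII.3; uncoated → XVIII.3.2; in sheets → XVIII.3.2.1. Scheduled 36%. anti-dumping (Belmark, XVIII.3): +9%; total 36% + 9% = 45%. → 45%.
Line C: paperboard → XVIII.1; coated → XVIII.1.1; in rolls → XVIII.1.1.1. Scheduled 14%. Harrowgate agreement on XVIII.3: XVIII.1.1.1 not covered; Harrowgate agreement on XVIII.3: XVIII.1.1.1 not covered. → 14%.
Line D: tissue paper → XVIII.3; uncoated → XVIII.3.2; in rolls → XVIII.3.2.2. Scheduled 30%. Harrowgate agreement on XVIII.3: RVC ≥ 35% → 21% available; Harrowgate agreement on XVIII.3: RVC ≥ 35% → 9% available; preferential 9%. → 9%.
Line E: tissue paper → XVIII.3; coated → XVIII.3.1; in sheets → XVIII.3.1.2. Scheduled 6%. quota on XVIII.3.1.2 exhausted → over-quota 26%. → 26%.
Sum: 9% + 45% + 14% + 9% + 26% = 103%.

103%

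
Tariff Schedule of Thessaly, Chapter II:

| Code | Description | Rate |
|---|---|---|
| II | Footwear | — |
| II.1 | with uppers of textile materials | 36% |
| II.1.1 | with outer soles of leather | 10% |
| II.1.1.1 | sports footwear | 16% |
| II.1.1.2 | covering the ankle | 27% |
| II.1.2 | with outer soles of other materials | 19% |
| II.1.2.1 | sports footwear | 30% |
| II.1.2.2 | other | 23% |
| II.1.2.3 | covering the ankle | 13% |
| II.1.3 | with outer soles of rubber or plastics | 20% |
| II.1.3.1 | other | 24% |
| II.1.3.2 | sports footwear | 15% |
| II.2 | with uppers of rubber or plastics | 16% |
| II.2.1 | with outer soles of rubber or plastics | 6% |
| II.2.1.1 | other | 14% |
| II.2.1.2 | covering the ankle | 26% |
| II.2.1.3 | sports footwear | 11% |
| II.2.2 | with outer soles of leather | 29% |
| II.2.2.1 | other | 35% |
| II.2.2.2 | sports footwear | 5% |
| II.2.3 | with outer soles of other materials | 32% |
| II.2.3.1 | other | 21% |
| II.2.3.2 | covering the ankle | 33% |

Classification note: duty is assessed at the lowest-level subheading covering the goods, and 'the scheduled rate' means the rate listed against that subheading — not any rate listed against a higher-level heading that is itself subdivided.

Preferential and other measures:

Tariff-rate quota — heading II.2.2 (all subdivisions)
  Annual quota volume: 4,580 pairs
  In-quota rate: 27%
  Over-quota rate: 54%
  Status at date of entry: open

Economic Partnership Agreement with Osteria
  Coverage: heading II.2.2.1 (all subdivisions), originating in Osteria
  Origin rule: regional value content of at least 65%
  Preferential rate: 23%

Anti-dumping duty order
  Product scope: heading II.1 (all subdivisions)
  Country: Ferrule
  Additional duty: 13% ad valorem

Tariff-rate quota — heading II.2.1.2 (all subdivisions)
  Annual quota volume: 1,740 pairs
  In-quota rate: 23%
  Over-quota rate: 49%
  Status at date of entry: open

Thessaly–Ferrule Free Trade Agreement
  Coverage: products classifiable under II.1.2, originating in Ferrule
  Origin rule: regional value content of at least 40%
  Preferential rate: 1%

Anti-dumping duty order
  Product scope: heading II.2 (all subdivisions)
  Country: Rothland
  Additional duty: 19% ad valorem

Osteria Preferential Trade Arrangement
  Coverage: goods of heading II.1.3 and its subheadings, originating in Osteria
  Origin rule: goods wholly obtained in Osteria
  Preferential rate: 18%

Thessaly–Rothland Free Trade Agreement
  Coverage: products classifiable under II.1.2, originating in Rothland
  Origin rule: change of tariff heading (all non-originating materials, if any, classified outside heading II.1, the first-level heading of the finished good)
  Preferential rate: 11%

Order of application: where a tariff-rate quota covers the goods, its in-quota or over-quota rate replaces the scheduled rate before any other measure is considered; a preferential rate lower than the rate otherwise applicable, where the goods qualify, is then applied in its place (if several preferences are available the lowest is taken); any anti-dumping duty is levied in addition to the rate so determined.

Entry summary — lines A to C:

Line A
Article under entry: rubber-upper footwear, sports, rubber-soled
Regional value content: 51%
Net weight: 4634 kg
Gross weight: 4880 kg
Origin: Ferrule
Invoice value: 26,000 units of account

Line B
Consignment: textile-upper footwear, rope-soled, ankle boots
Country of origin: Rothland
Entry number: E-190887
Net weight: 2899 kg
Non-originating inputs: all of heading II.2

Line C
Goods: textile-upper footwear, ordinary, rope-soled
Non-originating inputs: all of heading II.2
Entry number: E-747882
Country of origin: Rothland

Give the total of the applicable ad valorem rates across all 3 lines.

33%

Line A: rubber-upper → II.2; rubber-soled → II.2.1; sports → II.2.1.3. Scheduled 11%. Ferrule agreement on II.1.2: II.2.1.3 not covered. → 11%.
Line B: textile-upper → II.1; rope-soled → II.1.2; ankle boots → II.1.2.3. Scheduled 13%. Rothland agreement on II.1.2: CTH met → 11% available; preferential 11%. → 11%.
Line C: textile-upper → II.1; rope-soled → II.1.2; ordinary → II.1.2.2. Scheduled 23%. Rothland agreement on II.1.2: CTH met → 11% available; preferential 11%. → 11%.
Sum: 11% + 11% + 11% = 33%.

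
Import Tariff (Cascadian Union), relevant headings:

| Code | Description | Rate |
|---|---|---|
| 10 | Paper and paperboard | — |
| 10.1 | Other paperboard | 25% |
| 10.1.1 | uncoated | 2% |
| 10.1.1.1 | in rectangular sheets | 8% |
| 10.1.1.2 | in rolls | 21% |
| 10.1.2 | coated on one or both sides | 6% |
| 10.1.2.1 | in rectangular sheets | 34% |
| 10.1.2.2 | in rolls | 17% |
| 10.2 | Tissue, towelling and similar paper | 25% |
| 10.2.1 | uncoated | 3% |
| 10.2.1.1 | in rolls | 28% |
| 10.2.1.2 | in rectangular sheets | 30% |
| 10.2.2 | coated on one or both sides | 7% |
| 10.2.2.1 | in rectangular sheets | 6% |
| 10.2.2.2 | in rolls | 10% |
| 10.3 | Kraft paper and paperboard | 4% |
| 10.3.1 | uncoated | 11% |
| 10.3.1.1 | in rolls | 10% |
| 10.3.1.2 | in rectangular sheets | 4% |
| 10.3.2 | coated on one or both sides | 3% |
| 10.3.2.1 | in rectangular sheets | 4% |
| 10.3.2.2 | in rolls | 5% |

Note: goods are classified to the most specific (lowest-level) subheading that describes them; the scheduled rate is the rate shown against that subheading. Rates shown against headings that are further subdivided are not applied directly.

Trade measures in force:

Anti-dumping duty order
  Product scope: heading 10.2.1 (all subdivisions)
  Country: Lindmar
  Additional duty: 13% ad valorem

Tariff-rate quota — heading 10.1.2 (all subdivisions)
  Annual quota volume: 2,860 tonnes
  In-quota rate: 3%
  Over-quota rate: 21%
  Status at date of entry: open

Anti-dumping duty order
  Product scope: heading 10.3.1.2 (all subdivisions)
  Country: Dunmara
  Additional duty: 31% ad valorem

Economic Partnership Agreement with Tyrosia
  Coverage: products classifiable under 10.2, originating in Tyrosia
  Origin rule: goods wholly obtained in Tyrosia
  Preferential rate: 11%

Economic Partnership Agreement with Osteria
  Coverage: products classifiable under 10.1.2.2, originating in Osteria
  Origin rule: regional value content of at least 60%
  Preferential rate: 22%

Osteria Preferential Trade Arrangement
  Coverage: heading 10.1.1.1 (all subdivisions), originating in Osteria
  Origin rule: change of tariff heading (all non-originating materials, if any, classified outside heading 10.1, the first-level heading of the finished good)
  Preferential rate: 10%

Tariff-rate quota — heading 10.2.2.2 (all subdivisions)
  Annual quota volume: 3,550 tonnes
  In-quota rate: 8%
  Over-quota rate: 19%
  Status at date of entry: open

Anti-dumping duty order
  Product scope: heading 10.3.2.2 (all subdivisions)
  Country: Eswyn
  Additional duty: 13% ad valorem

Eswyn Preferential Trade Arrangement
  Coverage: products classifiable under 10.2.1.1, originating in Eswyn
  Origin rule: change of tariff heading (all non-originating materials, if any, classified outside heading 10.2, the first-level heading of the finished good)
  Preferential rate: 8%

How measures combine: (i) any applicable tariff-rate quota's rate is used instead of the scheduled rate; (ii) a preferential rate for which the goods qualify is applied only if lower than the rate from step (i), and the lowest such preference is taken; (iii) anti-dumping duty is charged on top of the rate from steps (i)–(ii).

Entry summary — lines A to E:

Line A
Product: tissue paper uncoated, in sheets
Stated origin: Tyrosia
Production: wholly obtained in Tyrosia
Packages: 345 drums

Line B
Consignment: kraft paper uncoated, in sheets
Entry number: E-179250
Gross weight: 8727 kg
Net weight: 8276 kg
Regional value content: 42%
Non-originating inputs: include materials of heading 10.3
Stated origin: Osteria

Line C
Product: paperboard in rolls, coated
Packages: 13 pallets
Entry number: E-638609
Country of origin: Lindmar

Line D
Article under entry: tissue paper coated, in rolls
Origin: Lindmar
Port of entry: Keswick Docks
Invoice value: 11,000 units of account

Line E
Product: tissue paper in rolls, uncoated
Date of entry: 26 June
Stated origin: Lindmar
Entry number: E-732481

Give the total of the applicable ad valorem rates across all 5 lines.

67%

Line A: tissue paper → 10.2; uncoated → 10.2.1; in sheets → 10.2.1.2. Scheduled 30%. Tyrosia agreement on 10.2: wholly obtained → 11% available; preferential 11%. → 11%.
Line B: kraft paper → 10.3; uncoated → 10.3.1; in sheets → 10.3.1.2. Scheduled 4%. Osteria agreement on 10.1.2.2: 10.3.1.2 not covered; Osteria agreement on 10.1.1.1: 10.3.1.2 not covered. → 4%.
Line C: paperboard → 10.1; coated → 10.1.2; in rolls → 10.1.2.2. Scheduled 17%. quota on 10.1.2 open → in-quota 3%. → 3%.
Line D: tissue paper → 10.2; coated → 10.2.2; in rolls → 10.2.2.2. Scheduled 10%. quota on 10.2.2.2 open → in-quota 8%. → 8%.
Line E: tissue paper → 10.2; uncoated → 10.2.1; in rolls → 10.2.1.1. Scheduled 28%. anti-dumping (Lindmar, 10.2.1): +13%; total 28% + 13% = 41%. → 41%.
Sum: 11% + 4% + 3% + 8% + 41% = 67%.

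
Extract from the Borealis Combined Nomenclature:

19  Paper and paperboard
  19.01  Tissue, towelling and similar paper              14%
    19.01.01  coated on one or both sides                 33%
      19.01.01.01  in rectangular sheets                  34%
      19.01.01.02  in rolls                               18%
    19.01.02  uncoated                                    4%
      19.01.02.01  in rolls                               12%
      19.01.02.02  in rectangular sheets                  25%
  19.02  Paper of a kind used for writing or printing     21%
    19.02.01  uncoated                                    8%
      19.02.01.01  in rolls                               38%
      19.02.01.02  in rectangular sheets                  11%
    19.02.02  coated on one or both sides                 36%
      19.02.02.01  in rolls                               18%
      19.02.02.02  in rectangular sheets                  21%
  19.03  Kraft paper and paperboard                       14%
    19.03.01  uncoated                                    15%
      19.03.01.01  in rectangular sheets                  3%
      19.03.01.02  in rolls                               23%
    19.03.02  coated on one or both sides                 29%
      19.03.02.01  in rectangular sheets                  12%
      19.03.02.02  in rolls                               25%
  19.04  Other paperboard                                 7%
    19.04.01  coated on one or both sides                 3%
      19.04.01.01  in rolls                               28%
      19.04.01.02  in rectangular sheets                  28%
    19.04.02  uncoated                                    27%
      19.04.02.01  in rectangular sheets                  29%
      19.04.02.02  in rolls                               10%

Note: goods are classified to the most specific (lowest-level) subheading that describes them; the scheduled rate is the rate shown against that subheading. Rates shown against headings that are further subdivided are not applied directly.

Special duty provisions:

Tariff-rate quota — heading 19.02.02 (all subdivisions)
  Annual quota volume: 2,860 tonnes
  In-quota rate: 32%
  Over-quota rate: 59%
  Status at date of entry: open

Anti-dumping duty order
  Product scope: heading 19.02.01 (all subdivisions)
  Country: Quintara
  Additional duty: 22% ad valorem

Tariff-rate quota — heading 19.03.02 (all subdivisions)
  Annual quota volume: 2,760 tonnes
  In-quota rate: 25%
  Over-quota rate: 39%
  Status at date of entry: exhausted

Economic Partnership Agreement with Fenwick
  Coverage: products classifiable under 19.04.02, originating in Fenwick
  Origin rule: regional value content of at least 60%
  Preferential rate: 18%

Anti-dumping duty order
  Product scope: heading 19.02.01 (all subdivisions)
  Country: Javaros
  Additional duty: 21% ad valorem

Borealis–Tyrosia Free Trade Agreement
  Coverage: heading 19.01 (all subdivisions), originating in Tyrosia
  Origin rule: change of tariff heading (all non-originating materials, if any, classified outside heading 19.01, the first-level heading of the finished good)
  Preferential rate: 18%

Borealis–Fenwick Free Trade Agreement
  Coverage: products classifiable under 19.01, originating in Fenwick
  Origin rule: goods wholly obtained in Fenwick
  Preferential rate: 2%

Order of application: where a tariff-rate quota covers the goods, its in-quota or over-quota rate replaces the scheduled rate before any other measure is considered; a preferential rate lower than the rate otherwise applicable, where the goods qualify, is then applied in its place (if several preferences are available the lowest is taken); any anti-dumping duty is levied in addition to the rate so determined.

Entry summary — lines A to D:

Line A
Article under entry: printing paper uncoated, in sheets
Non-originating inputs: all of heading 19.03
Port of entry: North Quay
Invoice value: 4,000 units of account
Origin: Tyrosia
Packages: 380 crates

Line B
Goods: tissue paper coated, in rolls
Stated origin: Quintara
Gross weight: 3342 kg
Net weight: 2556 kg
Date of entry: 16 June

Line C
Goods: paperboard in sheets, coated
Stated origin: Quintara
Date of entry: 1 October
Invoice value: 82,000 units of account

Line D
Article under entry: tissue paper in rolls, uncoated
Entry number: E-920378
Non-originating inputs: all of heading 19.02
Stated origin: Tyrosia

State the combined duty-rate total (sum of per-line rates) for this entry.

69%

Line A: printing paper → 19.02; uncoated → 19.02.01; in sheets → 19.02.01.02. Scheduled 11%. Tyrosia agreement on 19.01: 19.02.01.02 not covered. → 11%.
Line B: tissue paper → 19.01; coated → 19.01.01; in rolls → 19.01.01.02. Scheduled 18%. No special measure applies. → 18%.
Line C: paperboard → 19.04; coated → 19.04.01; in sheets → 19.04.01.02. Scheduled 28%. No special measure applies. → 28%.
Line D: tissue paper → 19.01; uncoated → 19.01.02; in rolls → 19.01.02.01. Scheduled 12%. Tyrosia agreement on 19.01: CTH met → 18% available; preference 18% not lower than 12% → no reduction. → 12%.
Sum: 11% + 18% + 28% + 12% = 69%.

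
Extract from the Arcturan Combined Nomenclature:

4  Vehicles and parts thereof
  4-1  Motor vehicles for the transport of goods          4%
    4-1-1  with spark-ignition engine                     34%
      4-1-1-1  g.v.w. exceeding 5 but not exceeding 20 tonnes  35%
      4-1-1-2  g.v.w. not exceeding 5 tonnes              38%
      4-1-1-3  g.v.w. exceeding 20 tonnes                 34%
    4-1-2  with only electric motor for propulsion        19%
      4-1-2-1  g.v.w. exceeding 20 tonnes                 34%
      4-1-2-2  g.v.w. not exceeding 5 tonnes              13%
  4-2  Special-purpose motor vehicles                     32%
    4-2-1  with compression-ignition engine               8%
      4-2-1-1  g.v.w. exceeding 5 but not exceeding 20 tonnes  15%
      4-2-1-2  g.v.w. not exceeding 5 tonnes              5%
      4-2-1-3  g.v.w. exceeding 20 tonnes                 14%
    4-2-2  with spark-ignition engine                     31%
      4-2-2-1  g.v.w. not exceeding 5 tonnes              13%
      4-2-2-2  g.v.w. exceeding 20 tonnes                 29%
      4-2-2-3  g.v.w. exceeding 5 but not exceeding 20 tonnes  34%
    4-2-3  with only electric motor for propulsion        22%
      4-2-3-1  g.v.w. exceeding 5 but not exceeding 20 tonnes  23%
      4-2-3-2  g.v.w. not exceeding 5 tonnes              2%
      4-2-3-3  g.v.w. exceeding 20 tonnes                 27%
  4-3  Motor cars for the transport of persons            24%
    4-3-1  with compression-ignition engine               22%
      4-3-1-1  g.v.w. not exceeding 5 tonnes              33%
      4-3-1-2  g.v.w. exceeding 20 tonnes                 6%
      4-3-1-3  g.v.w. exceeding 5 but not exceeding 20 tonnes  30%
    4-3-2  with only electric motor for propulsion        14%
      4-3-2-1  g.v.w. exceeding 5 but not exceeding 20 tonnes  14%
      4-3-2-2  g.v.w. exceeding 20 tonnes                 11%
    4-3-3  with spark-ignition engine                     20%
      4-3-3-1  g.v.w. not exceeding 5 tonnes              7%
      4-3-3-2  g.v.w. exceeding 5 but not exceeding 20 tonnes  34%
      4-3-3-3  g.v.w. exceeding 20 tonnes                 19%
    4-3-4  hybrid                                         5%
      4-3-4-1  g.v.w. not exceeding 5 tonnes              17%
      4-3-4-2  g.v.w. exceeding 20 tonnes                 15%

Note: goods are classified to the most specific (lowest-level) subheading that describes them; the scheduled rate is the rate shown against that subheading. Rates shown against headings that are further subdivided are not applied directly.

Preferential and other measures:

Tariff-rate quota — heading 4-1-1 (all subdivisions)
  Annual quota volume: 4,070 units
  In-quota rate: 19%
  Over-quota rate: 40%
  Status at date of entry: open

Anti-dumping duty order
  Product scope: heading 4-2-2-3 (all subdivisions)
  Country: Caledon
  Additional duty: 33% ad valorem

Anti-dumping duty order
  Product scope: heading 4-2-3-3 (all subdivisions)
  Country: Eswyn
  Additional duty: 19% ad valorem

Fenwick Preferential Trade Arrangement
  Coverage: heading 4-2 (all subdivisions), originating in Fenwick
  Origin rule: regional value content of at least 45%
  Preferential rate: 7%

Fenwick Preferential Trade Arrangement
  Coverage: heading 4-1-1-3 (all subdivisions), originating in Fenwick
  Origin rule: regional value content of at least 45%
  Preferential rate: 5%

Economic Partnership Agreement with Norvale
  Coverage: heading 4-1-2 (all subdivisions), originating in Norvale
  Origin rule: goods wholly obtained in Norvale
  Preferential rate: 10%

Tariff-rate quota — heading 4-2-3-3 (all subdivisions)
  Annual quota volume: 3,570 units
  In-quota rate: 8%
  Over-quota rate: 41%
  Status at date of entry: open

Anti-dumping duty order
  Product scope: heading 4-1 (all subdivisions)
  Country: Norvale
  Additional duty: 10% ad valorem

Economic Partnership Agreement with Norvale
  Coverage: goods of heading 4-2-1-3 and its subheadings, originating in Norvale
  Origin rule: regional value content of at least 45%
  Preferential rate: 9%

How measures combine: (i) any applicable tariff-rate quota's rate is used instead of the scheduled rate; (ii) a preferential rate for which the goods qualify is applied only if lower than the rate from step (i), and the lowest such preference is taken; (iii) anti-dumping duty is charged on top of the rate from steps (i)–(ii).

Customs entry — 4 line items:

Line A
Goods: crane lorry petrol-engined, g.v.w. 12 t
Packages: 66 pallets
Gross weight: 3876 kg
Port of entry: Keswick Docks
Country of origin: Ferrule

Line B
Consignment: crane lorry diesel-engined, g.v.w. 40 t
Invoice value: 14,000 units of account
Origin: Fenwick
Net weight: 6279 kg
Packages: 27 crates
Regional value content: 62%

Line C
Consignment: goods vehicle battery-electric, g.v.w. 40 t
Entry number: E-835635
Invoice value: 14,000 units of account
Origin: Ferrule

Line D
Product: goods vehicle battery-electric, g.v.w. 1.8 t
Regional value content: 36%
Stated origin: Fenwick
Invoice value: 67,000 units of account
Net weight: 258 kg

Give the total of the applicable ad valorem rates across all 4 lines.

Line A: crane lorry → 4-2; petrol-engined → 4-2-2; g.v.w. 12 t → 4-2-2-3. Scheduled 34%. No special measure applies. → 34%.
Line B: crane lorry → 4-2; diesel-engined → 4-2-1; g.v.w. 40 t → 4-2-1-3. Scheduled 14%. Fenwick agreement on 4-2: RVC ≥ 45% → 7% available; Fenwick agreement on 4-1-1-3: 4-2-1-3 not covered; preferential 7%. → 7%.
Line C: goods vehicle → 4-1; battery-electric → 4-1-2; g.v.w. 40 t → 4-1-2-1. Scheduled 34%. No special measure applies. → 34%.
Line D: goods vehicle → 4-1; battery-electric → 4-1-2; g.v.w. 1.8 t → 4-1-2-2. Scheduled 13%. Fenwick agreement on 4-2: 4-1-2-2 not covered; Fenwick agreement on 4-1-1-3: 4-1-2-2 not covered. → 13%.
Sum: 34% + 7% + 34% + 13% = 88%.

88%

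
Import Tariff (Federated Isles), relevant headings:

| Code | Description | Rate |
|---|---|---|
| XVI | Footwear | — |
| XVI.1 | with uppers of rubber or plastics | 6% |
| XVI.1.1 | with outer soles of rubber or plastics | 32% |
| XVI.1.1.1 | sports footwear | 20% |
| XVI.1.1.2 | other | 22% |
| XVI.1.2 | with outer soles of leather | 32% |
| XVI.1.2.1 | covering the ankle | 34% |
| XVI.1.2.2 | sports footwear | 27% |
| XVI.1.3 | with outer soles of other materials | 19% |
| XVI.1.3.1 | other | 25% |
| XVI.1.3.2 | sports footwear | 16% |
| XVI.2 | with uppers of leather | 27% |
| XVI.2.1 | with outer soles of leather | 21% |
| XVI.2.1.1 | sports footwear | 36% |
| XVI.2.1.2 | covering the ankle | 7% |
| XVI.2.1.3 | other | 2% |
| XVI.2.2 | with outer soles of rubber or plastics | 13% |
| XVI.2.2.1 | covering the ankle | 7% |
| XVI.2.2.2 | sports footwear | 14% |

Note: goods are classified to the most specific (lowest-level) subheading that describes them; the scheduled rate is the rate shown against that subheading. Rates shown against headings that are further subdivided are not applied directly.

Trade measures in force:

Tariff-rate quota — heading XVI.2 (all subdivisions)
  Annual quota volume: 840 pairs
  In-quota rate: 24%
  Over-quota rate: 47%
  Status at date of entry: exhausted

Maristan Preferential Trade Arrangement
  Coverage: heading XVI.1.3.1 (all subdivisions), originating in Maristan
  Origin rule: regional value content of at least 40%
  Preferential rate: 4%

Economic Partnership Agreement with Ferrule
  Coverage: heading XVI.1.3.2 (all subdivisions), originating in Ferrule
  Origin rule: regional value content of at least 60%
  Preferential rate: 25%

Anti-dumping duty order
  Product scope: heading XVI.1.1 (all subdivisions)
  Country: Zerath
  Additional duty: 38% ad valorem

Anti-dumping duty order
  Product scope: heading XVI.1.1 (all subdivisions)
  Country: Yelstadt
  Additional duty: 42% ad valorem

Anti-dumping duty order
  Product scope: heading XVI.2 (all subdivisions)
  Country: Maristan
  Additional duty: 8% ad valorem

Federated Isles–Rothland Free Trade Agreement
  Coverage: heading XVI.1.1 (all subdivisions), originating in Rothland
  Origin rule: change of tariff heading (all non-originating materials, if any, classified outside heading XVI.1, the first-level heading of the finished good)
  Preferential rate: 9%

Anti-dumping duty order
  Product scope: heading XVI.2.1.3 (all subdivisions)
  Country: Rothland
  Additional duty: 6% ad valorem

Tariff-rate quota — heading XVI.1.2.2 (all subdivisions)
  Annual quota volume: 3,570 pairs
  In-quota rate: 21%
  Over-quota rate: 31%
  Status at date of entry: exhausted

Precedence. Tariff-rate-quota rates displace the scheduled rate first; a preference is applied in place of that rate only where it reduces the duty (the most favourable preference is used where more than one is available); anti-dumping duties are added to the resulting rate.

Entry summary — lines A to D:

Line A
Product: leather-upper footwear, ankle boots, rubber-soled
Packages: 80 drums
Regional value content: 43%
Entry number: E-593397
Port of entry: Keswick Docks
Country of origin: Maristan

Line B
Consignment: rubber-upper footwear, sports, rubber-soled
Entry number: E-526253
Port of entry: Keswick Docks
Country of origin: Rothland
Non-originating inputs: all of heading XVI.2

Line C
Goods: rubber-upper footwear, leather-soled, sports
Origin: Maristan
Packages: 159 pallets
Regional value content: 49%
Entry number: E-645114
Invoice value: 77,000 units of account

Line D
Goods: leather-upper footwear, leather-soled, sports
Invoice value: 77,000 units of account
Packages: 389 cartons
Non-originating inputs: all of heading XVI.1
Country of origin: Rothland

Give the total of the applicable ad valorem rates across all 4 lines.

Line A: leather-upper → XVI.2; rubber-soled → XVI.2.2; ankle boots → XVI.2.2.1. Scheduled 7%. quota on XVI.2 exhausted → over-quota 47%; Maristan agreement on XVI.1.3.1: XVI.2.2.1 not covered; anti-dumping (Maristan, XVI.2): +8%; total 47% + 8% = 55%. → 55%.
Line B: rubber-upper → XVI.1; rubber-soled → XVI.1.1; sports → XVI.1.1.1. Scheduled 20%. Rothland agreement on XVI.1.1: CTH met → 9% available; preferential 9%. → 9%.
Line C: rubber-upper → XVI.1; leather-soled → XVI.1.2; sports → XVI.1.2.2. Scheduled 27%. quota on XVI.1.2.2 exhausted → over-quota 31%; Maristan agreement on XVI.1.3.1: XVI.1.2.2 not covered. → 31%.
Line D: leather-upper → XVI.2; leather-soled → XVI.2.1; sports → XVI.2.1.1. Scheduled 36%. quota on XVI.2 exhausted → over-quota 47%; Rothland agreement on XVI.1.1: XVI.2.1.1 not covered. → 47%.
Sum: 55% + 9% + 31% + 47% = 142%.

142%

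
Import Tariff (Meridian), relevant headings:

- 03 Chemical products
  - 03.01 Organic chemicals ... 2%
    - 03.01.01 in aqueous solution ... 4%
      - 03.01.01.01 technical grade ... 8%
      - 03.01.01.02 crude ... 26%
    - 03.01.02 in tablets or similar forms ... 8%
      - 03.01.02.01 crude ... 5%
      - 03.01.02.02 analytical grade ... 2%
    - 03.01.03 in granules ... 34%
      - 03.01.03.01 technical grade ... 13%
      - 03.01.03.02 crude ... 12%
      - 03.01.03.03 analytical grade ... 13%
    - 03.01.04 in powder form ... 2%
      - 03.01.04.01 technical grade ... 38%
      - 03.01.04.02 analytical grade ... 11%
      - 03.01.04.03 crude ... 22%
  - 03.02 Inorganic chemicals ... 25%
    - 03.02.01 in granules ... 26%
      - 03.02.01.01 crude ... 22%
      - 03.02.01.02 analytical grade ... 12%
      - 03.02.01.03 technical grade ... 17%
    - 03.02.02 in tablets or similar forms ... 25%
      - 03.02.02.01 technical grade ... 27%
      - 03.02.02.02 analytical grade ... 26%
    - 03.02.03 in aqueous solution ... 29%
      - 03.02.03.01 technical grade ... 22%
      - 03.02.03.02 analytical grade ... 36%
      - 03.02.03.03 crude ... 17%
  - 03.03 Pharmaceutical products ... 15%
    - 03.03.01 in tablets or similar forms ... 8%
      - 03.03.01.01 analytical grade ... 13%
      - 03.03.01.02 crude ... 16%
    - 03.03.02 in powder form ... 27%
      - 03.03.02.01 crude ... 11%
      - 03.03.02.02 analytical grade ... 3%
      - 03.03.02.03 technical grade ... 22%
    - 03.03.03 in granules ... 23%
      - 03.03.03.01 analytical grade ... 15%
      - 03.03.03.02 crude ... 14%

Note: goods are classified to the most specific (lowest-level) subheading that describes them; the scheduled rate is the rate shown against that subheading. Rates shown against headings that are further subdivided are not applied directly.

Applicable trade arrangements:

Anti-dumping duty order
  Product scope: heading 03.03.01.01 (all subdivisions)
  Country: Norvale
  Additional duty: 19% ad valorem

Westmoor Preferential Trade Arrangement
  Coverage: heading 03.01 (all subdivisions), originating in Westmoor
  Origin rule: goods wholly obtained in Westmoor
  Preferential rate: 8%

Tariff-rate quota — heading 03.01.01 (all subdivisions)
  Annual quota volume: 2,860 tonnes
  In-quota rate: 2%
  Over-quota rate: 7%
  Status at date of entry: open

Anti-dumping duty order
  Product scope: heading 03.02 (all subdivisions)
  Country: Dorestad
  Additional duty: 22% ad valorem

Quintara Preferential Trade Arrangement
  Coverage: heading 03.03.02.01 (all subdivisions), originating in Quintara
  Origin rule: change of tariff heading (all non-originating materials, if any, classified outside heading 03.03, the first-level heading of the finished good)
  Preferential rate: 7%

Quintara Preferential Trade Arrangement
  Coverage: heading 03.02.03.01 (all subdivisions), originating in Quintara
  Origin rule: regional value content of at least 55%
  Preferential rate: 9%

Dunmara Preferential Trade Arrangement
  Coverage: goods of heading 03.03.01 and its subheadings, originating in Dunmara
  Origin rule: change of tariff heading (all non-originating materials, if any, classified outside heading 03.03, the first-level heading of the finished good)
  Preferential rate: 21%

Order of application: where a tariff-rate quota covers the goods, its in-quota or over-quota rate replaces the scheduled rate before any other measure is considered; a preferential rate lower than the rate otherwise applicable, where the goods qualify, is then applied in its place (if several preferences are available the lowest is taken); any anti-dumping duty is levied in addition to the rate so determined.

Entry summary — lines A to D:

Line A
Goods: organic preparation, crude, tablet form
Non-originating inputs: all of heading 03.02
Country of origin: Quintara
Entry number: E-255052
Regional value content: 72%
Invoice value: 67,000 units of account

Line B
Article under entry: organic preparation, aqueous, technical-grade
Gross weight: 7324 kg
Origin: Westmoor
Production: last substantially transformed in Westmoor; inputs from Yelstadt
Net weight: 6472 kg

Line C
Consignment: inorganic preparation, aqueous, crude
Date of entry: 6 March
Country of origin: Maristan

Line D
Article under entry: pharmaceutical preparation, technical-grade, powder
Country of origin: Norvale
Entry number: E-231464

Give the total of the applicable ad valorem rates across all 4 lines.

46%

Line A: organic → 03.01; tablet form → 03.01.02; crude → 03.01.02.01. Scheduled 5%. Quintara agreement on 03.03.02.01: 03.01.02.01 not covered; Quintara agreement on 03.02.03.01: 03.01.02.01 not covered. → 5%.
Line B: organic → 03.01; aqueous → 03.01.01; technical-grade → 03.01.01.01. Scheduled 8%. quota on 03.01.01 open → in-quota 2%; Westmoor agreement on 03.01: not wholly obtained. → 2%.
Line C: inorganic → 03.02; aqueous → 03.02.03; crude → 03.02.03.03. Scheduled 17%. No special measure applies. → 17%.
Line D: pharmaceutical → 03.03; powder → 03.03.02; technical-grade → 03.03.02.03. Scheduled 22%. No special measure applies. → 22%.
Sum: 5% + 2% + 17% + 22% = 46%.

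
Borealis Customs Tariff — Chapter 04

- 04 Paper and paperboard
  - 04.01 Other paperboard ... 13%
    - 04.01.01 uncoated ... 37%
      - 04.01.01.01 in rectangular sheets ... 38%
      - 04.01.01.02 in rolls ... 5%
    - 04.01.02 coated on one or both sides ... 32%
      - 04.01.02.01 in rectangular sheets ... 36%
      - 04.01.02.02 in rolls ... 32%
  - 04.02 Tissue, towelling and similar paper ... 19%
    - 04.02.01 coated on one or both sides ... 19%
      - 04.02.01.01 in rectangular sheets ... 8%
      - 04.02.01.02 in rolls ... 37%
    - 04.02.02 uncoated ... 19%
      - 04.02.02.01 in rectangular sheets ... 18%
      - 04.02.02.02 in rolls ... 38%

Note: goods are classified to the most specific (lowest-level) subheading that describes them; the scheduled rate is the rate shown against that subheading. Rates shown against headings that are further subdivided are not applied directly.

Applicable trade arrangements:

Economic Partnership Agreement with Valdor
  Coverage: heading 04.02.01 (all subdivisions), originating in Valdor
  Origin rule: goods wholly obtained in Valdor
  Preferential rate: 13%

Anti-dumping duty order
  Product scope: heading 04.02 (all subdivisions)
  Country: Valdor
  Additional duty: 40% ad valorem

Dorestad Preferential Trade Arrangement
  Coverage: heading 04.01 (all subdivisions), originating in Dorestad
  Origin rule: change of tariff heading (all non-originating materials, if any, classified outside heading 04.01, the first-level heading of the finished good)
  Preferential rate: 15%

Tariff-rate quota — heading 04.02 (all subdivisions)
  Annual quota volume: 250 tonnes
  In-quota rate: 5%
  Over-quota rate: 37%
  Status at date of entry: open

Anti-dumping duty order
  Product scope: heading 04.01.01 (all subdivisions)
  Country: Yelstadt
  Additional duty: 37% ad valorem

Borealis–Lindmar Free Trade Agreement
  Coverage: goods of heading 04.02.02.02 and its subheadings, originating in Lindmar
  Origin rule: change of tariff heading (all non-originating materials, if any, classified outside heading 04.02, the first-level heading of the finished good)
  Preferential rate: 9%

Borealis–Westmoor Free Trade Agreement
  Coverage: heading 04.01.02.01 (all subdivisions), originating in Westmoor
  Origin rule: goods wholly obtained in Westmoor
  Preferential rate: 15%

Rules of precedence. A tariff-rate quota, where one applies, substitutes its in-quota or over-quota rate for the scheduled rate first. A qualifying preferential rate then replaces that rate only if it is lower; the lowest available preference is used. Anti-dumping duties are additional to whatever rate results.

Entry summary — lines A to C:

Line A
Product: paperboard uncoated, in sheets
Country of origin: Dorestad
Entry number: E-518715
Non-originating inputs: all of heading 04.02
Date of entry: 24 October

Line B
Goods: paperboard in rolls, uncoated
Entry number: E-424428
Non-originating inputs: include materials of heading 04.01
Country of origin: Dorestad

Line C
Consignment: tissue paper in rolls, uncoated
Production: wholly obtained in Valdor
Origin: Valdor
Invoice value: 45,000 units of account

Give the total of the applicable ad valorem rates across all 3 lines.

Line A: paperboard → 04.01; uncoated → 04.01.01; in sheets → 04.01.01.01. Scheduled 38%. Dorestad agreement on 04.01: CTH met → 15% available; preferential 15%. → 15%.
Line B: paperboard → 04.01; uncoated → 04.01.01; in rolls → 04.01.01.02. Scheduled 5%. Dorestad agreement on 04.01: CTH not met. → 5%.
Line C: tissue paper → 04.02; uncoated → 04.02.02; in rolls → 04.02.02.02. Scheduled 38%. quota on 04.02 open → in-quota 5%; Valdor agreement on 04.02.01: 04.02.02.02 not covered; anti-dumping (Valdor, 04.02): +40%; total 5% + 40% = 45%. → 45%.
Sum: 15% + 5% + 45% = 65%.

65%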